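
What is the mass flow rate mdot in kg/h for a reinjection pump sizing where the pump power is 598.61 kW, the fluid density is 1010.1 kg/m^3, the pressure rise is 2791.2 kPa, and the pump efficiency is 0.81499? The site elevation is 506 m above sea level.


mdot = P_pump * rho * eta / dP
mdot = 598.61 * 1010.1 * 0.81499 / 2791.2
mdot = 176.5508 kg/s
Convert: 176.5508 kg/s * 3600.0 = 6.3558e+05 kg/h
mdot = 6.3558e+05 kg/h


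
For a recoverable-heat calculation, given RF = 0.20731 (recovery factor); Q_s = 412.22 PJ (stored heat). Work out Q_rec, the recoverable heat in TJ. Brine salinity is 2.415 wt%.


Q_rec = Q_s * RF
Q_rec = 412.22 * 0.20731
Q_rec = 85.45733 PJ
Convert: 85.45733 PJ * 1000.0 = 85457 TJ
Q_rec = 85457 TJ


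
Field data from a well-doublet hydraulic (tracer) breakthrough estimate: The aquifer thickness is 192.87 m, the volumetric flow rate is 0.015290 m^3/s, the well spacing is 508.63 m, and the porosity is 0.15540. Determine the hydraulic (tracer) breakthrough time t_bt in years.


t_bt = pi * hr * phi * L^2 / (3 * Qv) / (365.25*86400)
t_bt = pi * 192.87 * 0.15540 * 508.63^2 / (3 * 0.015290) / (365.25*86400)
t_bt = 16.828 years


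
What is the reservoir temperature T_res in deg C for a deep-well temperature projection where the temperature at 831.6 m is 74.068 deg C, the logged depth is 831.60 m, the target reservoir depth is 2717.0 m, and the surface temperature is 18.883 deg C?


Step 1: grad = (T_d1 - T_surf)/d1 * 1000 = (74.068 - 18.883)/831.6 * 1000 = 66.36003 deg C/km
Step 2: T_res = T_surf + grad*d2/1000 = 18.883 + 66.36003*2717.0/1000 = 199.18 deg C
T_res = 199.18 deg C


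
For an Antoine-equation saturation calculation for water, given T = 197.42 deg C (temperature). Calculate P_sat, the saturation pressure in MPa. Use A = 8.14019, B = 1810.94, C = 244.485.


P_sat = 10^(A - B/(C + T)) / 760 * 0.101325
P_sat = 10^(8.14019 - 1810.94/(244.485 + 197.42)) / 760 * 0.101325
P_sat = 1.4691 MPa


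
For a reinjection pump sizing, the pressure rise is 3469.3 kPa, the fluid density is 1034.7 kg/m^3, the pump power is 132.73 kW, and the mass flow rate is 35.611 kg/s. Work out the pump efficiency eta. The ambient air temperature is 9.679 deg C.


eta = mdot * dP / (rho * P_pump)
eta = 35.611 * 3469.3 / (1034.7 * 132.73)
eta = 0.89959


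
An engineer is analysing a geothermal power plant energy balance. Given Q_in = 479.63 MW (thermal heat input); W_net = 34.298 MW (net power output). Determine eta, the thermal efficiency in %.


eta = W_net / Q_in * 100
eta = 34.298 / 479.63 * 100
eta = 7.1509 %


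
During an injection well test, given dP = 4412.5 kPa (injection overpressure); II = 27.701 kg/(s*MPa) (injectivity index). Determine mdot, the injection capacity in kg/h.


mdot = II * dP / 1000
mdot = 27.701 * 4412.5 / 1000
mdot = 122.2307 kg/s
Convert: 122.2307 kg/s * 3600.0 = 4.4003e+05 kg/h
mdot = 4.4003e+05 kg/h


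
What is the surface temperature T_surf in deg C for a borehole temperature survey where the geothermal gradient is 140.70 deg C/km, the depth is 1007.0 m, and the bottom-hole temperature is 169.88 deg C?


T_surf = T_d - grad * d / 1000
T_surf = 169.88 - 140.70 * 1007.0 / 1000
T_surf = 28.195 deg C


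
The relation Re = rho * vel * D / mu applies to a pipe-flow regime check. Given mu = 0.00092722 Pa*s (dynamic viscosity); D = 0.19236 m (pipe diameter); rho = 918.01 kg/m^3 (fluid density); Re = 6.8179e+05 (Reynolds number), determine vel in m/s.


vel = Re * mu / (rho * D)
vel = 6.8179e+05 * 0.00092722 / (918.01 * 0.19236)
vel = 3.5799 m/s


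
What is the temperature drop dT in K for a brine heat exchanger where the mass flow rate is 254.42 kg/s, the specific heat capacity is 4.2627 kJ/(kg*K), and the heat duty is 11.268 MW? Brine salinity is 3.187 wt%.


dT = Q * 1000 / (mdot * cp)
dT = 11.268 * 1000 / (254.42 * 4.2627)
dT = 10.390 K


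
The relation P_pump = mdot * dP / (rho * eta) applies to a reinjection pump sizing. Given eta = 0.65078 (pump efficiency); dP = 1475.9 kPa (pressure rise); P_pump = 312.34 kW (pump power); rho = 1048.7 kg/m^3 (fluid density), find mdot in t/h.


mdot = P_pump * rho * eta / dP
mdot = 312.34 * 1048.7 * 0.65078 / 1475.9
mdot = 144.4296 kg/s
Convert: 144.4296 kg/s * 3.6 = 519.95 t/h
mdot = 519.95 t/h


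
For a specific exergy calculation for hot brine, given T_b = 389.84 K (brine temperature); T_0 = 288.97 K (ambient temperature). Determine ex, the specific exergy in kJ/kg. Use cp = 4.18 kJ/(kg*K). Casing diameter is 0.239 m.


ex = cp * ((T_b - T_0) - T_0 * ln(T_b/T_0))
ex = 4.18 * ((389.84 - 288.97) - 288.97 * ln(389.84/288.97))
ex = 59.977 kJ/kg


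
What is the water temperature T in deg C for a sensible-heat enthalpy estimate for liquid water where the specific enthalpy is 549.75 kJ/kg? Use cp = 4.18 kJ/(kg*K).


T = h / cp
T = 549.75 / 4.18
T = 131.52 deg C


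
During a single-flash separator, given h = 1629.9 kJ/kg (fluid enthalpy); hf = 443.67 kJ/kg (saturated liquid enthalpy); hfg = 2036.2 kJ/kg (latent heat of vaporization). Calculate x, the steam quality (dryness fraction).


x = (h - hf) / hfg
x = (1629.9 - 443.67) / 2036.2
x = 0.58257


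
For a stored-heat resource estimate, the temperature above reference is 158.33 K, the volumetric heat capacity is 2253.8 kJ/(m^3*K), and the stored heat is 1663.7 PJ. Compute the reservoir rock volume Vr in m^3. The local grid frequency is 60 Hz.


Vr = Q_s * 1e12 / (rhoc * dT)
Vr = 1663.7 * 1e12 / (2253.8 * 158.33)
Vr = 4.6623e+09 m^3


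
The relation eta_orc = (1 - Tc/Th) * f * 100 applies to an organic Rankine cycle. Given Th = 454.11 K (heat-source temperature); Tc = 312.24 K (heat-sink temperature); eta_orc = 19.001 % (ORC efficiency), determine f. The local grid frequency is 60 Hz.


f = (eta_orc/100) / (1 - Tc/Th)
f = (19.001/100) / (1 - 312.24/454.11)
f = 0.60820


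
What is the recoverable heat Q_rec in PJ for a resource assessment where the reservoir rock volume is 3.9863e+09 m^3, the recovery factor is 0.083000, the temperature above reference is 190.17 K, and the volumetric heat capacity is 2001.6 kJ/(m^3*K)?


Step 1: Q_s = Vr*rhoc*dT/1e12 = 3.9863e+09*2001.6*190.17/1e12 = 1517.362 PJ
Step 2: Q_rec = Q_s * RF = 1517.362 * 0.083 = 125.94 PJ
Q_rec = 125.94 PJ


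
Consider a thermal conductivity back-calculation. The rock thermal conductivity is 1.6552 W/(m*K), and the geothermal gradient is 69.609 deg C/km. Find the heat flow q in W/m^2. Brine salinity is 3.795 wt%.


q = k * grad / 1000
q = 1.6552 * 69.609 / 1000
q = 0.11522 W/m^2


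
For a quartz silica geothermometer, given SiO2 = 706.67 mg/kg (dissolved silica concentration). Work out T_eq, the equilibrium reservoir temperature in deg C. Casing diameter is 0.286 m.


T_eq = 1309 / (5.19 - log10(SiO2)) - 273.15
T_eq = 1309 / (5.19 - log10(706.67)) - 273.15
T_eq = 286.06 deg C


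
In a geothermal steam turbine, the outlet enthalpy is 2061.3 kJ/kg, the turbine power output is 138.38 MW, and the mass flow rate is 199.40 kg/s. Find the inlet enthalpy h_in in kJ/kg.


h_in = h_out + P * 1000 / mdot
h_in = 2061.3 + 138.38 * 1000 / 199.40
h_in = 2755.3 kJ/kg


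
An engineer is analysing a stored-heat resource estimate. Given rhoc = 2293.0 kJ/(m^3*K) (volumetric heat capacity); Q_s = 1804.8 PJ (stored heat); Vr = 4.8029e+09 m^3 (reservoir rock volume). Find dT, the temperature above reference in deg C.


dT = Q_s * 1e12 / (Vr * rhoc)
dT = 1804.8 * 1e12 / (4.8029e+09 * 2293.0)
dT = 163.8783 K
Convert (temperature difference, 1 K = 1 deg C): 163.8783 K = 163.8783 deg C
dT = 163.88 deg C


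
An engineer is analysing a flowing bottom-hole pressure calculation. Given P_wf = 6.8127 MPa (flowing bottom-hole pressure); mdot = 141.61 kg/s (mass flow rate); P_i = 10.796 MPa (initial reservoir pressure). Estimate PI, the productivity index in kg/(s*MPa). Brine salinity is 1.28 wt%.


PI = mdot / (P_i - P_wf)
PI = 141.61 / (10.796 - 6.8127)
PI = 35.551 kg/(s*MPa)


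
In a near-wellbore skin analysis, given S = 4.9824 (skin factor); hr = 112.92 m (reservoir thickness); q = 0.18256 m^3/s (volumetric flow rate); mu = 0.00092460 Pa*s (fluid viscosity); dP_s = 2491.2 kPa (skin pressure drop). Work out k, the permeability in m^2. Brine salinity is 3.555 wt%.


k = S*q*mu / (2*pi*dP_s*1000*hr)
k = 4.9824*0.18256*0.00092460 / (2*pi*2491.2*1000*112.92)
k = 4.7582e-13 m^2


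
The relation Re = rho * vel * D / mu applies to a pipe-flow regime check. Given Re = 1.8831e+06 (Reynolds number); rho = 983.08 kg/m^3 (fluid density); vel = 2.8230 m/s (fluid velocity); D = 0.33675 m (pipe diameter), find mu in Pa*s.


mu = rho * vel * D / Re
mu = 983.08 * 2.8230 * 0.33675 / 1.8831e+06
mu = 0.00049629 Pa*s


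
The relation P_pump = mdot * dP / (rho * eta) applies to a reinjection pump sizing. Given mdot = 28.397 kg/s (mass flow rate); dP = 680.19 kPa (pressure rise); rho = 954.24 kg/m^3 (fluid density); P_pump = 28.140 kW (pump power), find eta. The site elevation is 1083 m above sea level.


eta = mdot * dP / (rho * P_pump)
eta = 28.397 * 680.19 / (954.24 * 28.140)
eta = 0.71932


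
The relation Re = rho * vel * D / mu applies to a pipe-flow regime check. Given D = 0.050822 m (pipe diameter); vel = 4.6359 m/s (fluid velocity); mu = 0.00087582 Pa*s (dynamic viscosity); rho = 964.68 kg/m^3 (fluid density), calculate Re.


Re = rho * vel * D / mu
Re = 964.68 * 4.6359 * 0.050822 / 0.00087582
Re = 2.5951e+05


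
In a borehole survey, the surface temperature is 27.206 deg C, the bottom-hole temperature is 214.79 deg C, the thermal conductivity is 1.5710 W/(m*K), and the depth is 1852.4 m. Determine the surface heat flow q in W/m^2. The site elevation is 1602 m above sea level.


Step 1: grad = (T_d - T_surf)/d * 1000 = (214.79 - 27.206)/1852.4 * 1000 = 101.2654 deg C/km
Step 2: q = k * grad / 1000 = 1.571 * 101.2654 / 1000 = 0.15909 W/m^2
q = 0.15909 W/m^2


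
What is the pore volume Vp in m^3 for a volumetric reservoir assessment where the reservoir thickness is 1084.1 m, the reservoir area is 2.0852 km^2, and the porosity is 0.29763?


Vp = A * 1e6 * hr * phi
Vp = 2.0852 * 1e6 * 1084.1 * 0.29763
Vp = 6.7281e+08 m^3


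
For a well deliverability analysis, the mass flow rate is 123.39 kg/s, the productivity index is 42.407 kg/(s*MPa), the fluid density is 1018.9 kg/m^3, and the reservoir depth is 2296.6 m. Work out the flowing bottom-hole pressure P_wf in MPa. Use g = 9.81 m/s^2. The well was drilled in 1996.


Step 1: P_i = rho*g*h/1e6 = 1018.9*9.81*2296.6/1e6 = 22.95546 MPa
Step 2: P_wf = P_i - mdot/PI = 22.95546 - 123.39/42.407 = 20.046 MPa
P_wf = 20.046 MPa


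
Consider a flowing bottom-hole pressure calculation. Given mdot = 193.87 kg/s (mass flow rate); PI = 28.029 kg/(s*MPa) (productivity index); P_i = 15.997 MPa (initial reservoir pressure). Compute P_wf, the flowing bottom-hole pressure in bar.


P_wf = P_i - mdot / PI
P_wf = 15.997 - 193.87 / 28.029
P_wf = 9.080235 MPa
Convert: 9.080235 MPa * 10.0 = 90.802 bar
P_wf = 90.802 bar


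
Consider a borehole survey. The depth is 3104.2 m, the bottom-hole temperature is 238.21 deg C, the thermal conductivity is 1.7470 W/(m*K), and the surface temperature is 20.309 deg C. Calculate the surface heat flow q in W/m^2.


Step 1: grad = (T_d - T_surf)/d * 1000 = (238.21 - 20.309)/3104.2 * 1000 = 70.19554 deg C/km
Step 2: q = k * grad / 1000 = 1.747 * 70.19554 / 1000 = 0.12263 W/m^2
q = 0.12263 W/m^2


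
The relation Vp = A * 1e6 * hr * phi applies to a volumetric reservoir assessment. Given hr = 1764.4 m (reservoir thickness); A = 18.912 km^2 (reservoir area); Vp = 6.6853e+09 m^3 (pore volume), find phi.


phi = Vp / (A * 1e6 * hr)
phi = 6.6853e+09 / (18.912 * 1e6 * 1764.4)
phi = 0.20035


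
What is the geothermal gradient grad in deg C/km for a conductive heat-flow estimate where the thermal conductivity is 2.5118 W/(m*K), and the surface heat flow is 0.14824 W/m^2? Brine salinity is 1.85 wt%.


grad = q * 1000 / k
grad = 0.14824 * 1000 / 2.5118
grad = 59.017 deg C/km


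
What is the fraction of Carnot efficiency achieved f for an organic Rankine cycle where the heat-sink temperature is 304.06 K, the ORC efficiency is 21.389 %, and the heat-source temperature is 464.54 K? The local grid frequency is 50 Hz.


f = (eta_orc/100) / (1 - Tc/Th)
f = (21.389/100) / (1 - 304.06/464.54)
f = 0.61915


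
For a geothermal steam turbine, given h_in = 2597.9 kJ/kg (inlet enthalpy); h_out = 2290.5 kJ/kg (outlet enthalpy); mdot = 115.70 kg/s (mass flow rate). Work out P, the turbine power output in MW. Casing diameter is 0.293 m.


P = mdot * (h_in - h_out) / 1000
P = 115.70 * (2597.9 - 2290.5) / 1000
P = 35.566 MW


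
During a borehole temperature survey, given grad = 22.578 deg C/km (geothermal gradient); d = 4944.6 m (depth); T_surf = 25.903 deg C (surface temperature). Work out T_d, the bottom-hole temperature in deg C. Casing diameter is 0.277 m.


T_d = T_surf + grad * d / 1000
T_d = 25.903 + 22.578 * 4944.6 / 1000
T_d = 137.54 deg C


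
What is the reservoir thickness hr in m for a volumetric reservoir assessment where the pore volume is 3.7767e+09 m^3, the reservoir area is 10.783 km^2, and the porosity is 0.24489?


hr = Vp / (A * 1e6 * phi)
hr = 3.7767e+09 / (10.783 * 1e6 * 0.24489)
hr = 1430.2 m


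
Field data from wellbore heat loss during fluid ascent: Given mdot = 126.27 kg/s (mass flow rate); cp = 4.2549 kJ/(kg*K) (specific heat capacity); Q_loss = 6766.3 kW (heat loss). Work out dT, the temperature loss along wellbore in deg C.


dT = Q_loss / (mdot * cp)
dT = 6766.3 / (126.27 * 4.2549)
dT = 12.59394 K
Convert (temperature difference, 1 K = 1 deg C): 12.59394 K = 12.59394 deg C
dT = 12.594 deg C


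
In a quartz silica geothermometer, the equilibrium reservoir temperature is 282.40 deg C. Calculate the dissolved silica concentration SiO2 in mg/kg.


SiO2 = 10^(5.19 - 1309/(T_eq + 273.15))
SiO2 = 10^(5.19 - 1309/(282.40 + 273.15))
SiO2 = 681.99 mg/kg


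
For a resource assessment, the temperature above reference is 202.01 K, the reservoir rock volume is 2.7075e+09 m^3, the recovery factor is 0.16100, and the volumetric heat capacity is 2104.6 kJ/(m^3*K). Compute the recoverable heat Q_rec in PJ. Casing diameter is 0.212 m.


Step 1: Q_s = Vr*rhoc*dT/1e12 = 2.7075e+09*2104.6*202.01/1e12 = 1151.094 PJ
Step 2: Q_rec = Q_s * RF = 1151.094 * 0.161 = 185.33 PJ
Q_rec = 185.33 PJ


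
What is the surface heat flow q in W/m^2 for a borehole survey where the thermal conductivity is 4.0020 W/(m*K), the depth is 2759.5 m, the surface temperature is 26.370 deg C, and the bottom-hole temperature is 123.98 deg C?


Step 1: grad = (T_d - T_surf)/d * 1000 = (123.98 - 26.37)/2759.5 * 1000 = 35.37235 deg C/km
Step 2: q = k * grad / 1000 = 4.002 * 35.37235 / 1000 = 0.14156 W/m^2
q = 0.14156 W/m^2


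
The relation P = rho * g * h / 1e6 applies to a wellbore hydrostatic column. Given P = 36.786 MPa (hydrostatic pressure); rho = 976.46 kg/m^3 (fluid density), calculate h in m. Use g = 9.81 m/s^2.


h = P * 1e6 / (g * rho)
h = 36.786 * 1e6 / (9.81 * 976.46)
h = 3840.2 m


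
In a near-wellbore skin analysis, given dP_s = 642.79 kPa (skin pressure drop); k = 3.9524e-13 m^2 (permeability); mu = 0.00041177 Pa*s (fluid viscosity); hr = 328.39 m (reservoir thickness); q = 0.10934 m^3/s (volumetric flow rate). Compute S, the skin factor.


S = dP_s * 1000 * 2*pi*k*hr / (q*mu)
S = 642.79 * 1000 * 2*pi*3.9524e-13*328.39 / (0.10934*0.00041177)
S = 11.643


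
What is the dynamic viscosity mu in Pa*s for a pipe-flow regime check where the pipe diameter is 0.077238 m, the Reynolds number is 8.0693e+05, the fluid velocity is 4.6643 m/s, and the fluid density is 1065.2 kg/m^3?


mu = rho * vel * D / Re
mu = 1065.2 * 4.6643 * 0.077238 / 8.0693e+05
mu = 0.00047557 Pa*s


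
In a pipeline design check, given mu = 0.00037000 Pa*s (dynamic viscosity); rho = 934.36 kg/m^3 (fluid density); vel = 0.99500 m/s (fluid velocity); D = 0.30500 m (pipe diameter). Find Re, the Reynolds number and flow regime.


Step 1: Re = rho*vel*D/mu = 934.36*0.995*0.305/0.00037 = 7.6636e+05
Step 2: Re = 7.6636e+05 > 4000, so flow is turbulent.
Re = 7.6636e+05 (turbulent)


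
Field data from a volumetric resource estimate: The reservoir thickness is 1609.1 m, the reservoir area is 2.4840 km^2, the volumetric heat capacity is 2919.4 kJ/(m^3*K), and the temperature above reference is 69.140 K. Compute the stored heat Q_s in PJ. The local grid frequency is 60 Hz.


Step 1: Vr = A*1e6*hr = 2.484*1e6*1609.1 = 3.997004e+09 m^3
Step 2: Q_s = Vr*rhoc*dT/1e12 = 3.997004e+09*2919.4*69.14/1e12 = 806.78 PJ
Q_s = 806.78 PJ


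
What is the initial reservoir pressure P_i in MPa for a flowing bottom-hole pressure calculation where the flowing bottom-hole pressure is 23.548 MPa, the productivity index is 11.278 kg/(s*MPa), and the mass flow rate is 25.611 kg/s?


P_i = P_wf + mdot / PI
P_i = 23.548 + 25.611 / 11.278
P_i = 25.819 MPa


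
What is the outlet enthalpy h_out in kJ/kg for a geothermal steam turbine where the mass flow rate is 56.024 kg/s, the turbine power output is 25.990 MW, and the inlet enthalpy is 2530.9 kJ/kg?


h_out = h_in - P * 1000 / mdot
h_out = 2530.9 - 25.990 * 1000 / 56.024
h_out = 2067.0 kJ/kg


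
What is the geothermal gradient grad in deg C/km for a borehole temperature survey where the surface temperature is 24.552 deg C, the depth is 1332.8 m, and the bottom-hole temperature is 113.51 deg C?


grad = (T_d - T_surf) / d * 1000
grad = (113.51 - 24.552) / 1332.8 * 1000
grad = 66.745 deg C/km


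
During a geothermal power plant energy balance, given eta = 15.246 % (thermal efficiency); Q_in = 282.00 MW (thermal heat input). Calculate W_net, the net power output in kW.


W_net = eta / 100 * Q_in
W_net = 15.246 / 100 * 282.00
W_net = 42.99372 MW
Convert: 42.99372 MW * 1000.0 = 42994 kW
W_net = 42994 kW


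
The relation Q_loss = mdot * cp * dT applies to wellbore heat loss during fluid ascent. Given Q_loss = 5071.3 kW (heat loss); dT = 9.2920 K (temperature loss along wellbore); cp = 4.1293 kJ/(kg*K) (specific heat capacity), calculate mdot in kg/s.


mdot = Q_loss / (cp * dT)
mdot = 5071.3 / (4.1293 * 9.2920)
mdot = 132.17 kg/s


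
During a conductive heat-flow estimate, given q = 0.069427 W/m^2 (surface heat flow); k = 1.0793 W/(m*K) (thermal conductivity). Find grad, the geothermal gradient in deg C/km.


grad = q * 1000 / k
grad = 0.069427 * 1000 / 1.0793
grad = 64.326 deg C/km


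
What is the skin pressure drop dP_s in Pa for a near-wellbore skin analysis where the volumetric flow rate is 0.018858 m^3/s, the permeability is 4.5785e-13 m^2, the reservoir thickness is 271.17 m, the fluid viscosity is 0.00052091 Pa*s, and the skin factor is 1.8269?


dP_s = S * q * mu / (2*pi*k*hr) / 1000
dP_s = 1.8269 * 0.018858 * 0.00052091 / (2*pi*4.5785e-13*271.17) / 1000
dP_s = 23.00533 kPa
Convert: 23.00533 kPa * 1000.0 = 23005 Pa
dP_s = 23005 Pa


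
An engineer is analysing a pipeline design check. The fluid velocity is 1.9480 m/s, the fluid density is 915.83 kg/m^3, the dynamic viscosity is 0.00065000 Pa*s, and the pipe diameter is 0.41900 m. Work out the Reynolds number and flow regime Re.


Step 1: Re = rho*vel*D/mu = 915.83*1.948*0.419/0.00065 = 1.1500e+06
Step 2: Re = 1.1500e+06 > 4000, so flow is turbulent.
Re = 1.1500e+06 (turbulent)


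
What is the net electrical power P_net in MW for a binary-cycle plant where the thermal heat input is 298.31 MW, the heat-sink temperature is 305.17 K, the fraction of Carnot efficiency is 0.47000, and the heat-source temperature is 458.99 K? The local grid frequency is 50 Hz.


Step 1: eta = (1 - Tc/Th)*f = (1 - 305.17/458.99)*0.47 = 0.1575097
Step 2: P_net = eta * Q_in = 0.1575097 * 298.31 = 46.987 MW
P_net = 46.987 MW


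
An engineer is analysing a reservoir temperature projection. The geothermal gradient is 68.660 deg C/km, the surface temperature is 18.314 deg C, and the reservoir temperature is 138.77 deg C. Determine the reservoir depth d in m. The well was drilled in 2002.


d = (T_res - T_surf) / grad * 1000
d = (138.77 - 18.314) / 68.660 * 1000
d = 1754.4 m


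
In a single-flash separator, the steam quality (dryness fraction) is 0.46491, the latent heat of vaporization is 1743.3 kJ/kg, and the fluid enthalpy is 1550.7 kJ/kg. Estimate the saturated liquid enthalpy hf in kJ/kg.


hf = h - x * hfg
hf = 1550.7 - 0.46491 * 1743.3
hf = 740.22 kJ/kg


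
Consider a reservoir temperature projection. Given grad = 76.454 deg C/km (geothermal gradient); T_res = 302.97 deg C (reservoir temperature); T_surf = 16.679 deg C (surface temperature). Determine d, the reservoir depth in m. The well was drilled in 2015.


d = (T_res - T_surf) / grad * 1000
d = (302.97 - 16.679) / 76.454 * 1000
d = 3744.6 m


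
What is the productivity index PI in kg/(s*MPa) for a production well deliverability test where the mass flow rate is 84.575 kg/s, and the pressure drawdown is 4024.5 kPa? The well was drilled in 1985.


PI = mdot * 1000 / dP
PI = 84.575 * 1000 / 4024.5
PI = 21.015 kg/(s*MPa)


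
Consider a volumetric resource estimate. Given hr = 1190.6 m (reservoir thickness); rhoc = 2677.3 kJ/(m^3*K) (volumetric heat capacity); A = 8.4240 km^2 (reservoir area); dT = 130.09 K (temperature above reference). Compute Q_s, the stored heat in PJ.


Step 1: Vr = A*1e6*hr = 8.424*1e6*1190.6 = 1.002961e+10 m^3
Step 2: Q_s = Vr*rhoc*dT/1e12 = 1.002961e+10*2677.3*130.09/1e12 = 3493.2 PJ
Q_s = 3493.2 PJ


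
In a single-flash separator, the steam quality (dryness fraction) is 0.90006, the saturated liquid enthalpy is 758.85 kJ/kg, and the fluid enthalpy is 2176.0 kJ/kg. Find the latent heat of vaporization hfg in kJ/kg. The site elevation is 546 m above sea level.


hfg = (h - hf) / x
hfg = (2176.0 - 758.85) / 0.90006
hfg = 1574.5 kJ/kg


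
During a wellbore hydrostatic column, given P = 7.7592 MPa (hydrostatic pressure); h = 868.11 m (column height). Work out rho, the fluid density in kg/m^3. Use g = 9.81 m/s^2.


rho = P * 1e6 / (g * h)
rho = 7.7592 * 1e6 / (9.81 * 868.11)
rho = 911.11 kg/m^3


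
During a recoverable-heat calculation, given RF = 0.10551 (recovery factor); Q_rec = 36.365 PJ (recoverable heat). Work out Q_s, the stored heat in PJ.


Q_s = Q_rec / RF
Q_s = 36.365 / 0.10551
Q_s = 344.66 PJ


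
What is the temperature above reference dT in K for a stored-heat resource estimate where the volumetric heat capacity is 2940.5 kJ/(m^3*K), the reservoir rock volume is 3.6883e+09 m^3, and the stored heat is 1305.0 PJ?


dT = Q_s * 1e12 / (Vr * rhoc)
dT = 1305.0 * 1e12 / (3.6883e+09 * 2940.5)
dT = 120.33 K


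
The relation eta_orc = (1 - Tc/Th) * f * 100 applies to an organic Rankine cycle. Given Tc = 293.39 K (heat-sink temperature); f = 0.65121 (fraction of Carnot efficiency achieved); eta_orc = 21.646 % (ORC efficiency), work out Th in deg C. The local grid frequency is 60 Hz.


Th = Tc / (1 - (eta_orc/100)/f)
Th = 293.39 / (1 - (21.646/100)/0.65121)
Th = 439.4675 K
Convert to deg C: 439.4675 - 273.15 = 166.32 deg C
Th = 166.32 deg C


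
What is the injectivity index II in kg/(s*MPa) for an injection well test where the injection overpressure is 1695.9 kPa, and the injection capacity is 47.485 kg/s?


II = mdot * 1000 / dP
II = 47.485 * 1000 / 1695.9
II = 28.000 kg/(s*MPa)


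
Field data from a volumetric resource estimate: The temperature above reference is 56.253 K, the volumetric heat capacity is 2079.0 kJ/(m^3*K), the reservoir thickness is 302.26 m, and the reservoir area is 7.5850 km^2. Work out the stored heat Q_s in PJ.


Step 1: Vr = A*1e6*hr = 7.585*1e6*302.26 = 2.292642e+09 m^3
Step 2: Q_s = Vr*rhoc*dT/1e12 = 2.292642e+09*2079.0*56.253/1e12 = 268.12 PJ
Q_s = 268.12 PJ


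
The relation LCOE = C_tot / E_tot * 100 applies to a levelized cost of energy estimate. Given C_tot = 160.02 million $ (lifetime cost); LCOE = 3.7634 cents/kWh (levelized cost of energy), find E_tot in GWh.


E_tot = C_tot / LCOE * 100
E_tot = 160.02 / 3.7634 * 100
E_tot = 4252.0 GWh


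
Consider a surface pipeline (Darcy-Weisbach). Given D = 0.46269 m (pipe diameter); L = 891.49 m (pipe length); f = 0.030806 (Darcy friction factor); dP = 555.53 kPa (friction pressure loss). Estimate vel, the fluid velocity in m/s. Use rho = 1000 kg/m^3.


vel = sqrt(dP*1000*2*D / (f*L*rho))
vel = sqrt(555.53*1000*2*0.46269 / (0.030806*891.49*1000))
vel = 4.3265 m/s


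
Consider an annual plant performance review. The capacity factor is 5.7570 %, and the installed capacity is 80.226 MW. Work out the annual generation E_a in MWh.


E_a = CF / 100 * cap * 8760
E_a = 5.7570 / 100 * 80.226 * 8760
E_a = 40459 MWh


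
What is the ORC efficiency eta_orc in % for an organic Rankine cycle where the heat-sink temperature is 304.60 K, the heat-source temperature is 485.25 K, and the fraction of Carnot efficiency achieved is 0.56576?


eta_orc = (1 - Tc/Th) * f * 100
eta_orc = (1 - 304.60/485.25) * 0.56576 * 100
eta_orc = 21.062 %


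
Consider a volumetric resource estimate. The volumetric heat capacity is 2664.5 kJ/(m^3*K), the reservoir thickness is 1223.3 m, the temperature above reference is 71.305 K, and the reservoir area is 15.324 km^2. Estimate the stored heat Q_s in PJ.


Step 1: Vr = A*1e6*hr = 15.324*1e6*1223.3 = 1.874585e+10 m^3
Step 2: Q_s = Vr*rhoc*dT/1e12 = 1.874585e+10*2664.5*71.305/1e12 = 3561.6 PJ
Q_s = 3561.6 PJ


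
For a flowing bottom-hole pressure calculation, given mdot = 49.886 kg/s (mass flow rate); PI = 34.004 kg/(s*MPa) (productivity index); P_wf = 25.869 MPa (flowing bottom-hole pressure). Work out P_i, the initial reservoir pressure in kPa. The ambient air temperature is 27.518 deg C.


P_i = P_wf + mdot / PI
P_i = 25.869 + 49.886 / 34.004
P_i = 27.33606 MPa
Convert: 27.33606 MPa * 1000.0 = 27336 kPa
P_i = 27336 kPa


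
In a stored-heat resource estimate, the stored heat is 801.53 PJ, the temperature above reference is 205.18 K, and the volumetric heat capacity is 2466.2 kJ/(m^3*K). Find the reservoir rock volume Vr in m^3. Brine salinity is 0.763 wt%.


Vr = Q_s * 1e12 / (rhoc * dT)
Vr = 801.53 * 1e12 / (2466.2 * 205.18)
Vr = 1.5840e+09 m^3


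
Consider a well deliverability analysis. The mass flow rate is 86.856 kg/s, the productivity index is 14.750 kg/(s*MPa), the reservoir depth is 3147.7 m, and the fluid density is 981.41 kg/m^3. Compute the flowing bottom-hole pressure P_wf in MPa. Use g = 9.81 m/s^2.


Step 1: P_i = rho*g*h/1e6 = 981.41*9.81*3147.7/1e6 = 30.30490 MPa
Step 2: P_wf = P_i - mdot/PI = 30.30490 - 86.856/14.75 = 24.416 MPa
P_wf = 24.416 MPa


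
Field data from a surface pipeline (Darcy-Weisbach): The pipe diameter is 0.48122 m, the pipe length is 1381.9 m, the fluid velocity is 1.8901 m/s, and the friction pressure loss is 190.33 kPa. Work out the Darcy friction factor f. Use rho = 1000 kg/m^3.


f = dP*1000 / ((L/D)*(rho*vel^2/2))
f = 190.33*1000 / ((1381.9/0.48122)*(1000*1.8901^2/2))
f = 0.037105


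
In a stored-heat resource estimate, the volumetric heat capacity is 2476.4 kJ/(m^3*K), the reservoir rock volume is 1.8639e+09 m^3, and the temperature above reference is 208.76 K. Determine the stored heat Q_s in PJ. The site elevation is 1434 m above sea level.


Q_s = Vr * rhoc * dT / 1e12
Q_s = 1.8639e+09 * 2476.4 * 208.76 / 1e12
Q_s = 963.59 PJ


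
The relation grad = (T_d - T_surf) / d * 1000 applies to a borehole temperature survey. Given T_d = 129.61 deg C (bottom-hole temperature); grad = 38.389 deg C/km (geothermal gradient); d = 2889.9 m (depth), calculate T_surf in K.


T_surf = T_d - grad * d / 1000
T_surf = 129.61 - 38.389 * 2889.9 / 1000
T_surf = 18.66963 deg C
Convert to K: 18.66963 + 273.15 = 291.82 K
T_surf = 291.82 K


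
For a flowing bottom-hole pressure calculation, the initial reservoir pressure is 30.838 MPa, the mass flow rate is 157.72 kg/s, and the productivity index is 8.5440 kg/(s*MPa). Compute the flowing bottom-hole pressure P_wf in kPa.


P_wf = P_i - mdot / PI
P_wf = 30.838 - 157.72 / 8.5440
P_wf = 12.37826 MPa
Convert: 12.37826 MPa * 1000.0 = 12378 kPa
P_wf = 12378 kPa


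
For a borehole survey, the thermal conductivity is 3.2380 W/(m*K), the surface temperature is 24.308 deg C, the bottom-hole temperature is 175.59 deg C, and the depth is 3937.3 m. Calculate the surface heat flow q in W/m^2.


Step 1: grad = (T_d - T_surf)/d * 1000 = (175.59 - 24.308)/3937.3 * 1000 = 38.42278 deg C/km
Step 2: q = k * grad / 1000 = 3.238 * 38.42278 / 1000 = 0.12441 W/m^2
q = 0.12441 W/m^2


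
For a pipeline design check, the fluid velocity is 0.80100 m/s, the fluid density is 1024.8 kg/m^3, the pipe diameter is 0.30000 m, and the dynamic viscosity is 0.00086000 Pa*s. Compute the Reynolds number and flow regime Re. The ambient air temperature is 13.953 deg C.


Step 1: Re = rho*vel*D/mu = 1024.8*0.801*0.3/0.00086 = 2.8635e+05
Step 2: Re = 2.8635e+05 > 4000, so flow is turbulent.
Re = 2.8635e+05 (turbulent)


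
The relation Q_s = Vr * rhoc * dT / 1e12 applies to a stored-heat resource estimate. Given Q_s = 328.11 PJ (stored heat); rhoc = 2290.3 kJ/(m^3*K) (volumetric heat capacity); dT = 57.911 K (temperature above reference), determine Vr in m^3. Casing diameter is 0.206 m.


Vr = Q_s * 1e12 / (rhoc * dT)
Vr = 328.11 * 1e12 / (2290.3 * 57.911)
Vr = 2.4738e+09 m^3


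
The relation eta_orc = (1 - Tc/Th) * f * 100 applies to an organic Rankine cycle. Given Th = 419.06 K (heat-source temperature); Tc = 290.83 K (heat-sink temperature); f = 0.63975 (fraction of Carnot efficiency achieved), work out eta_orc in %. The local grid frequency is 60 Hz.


eta_orc = (1 - Tc/Th) * f * 100
eta_orc = (1 - 290.83/419.06) * 0.63975 * 100
eta_orc = 19.576 %


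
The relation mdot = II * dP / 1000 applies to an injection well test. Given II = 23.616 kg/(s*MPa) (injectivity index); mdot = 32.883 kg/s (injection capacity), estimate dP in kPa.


dP = mdot * 1000 / II
dP = 32.883 * 1000 / 23.616
dP = 1392.4 kPa


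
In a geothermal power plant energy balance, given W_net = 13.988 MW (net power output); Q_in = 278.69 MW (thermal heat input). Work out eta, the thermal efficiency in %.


eta = W_net / Q_in * 100
eta = 13.988 / 278.69 * 100
eta = 5.0192 %


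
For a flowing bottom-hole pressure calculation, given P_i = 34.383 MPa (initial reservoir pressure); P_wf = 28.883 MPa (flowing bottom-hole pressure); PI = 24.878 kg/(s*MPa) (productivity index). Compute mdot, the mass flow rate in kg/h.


mdot = (P_i - P_wf) * PI
mdot = (34.383 - 28.883) * 24.878
mdot = 136.8290 kg/s
Convert: 136.8290 kg/s * 3600.0 = 4.9258e+05 kg/h
mdot = 4.9258e+05 kg/h


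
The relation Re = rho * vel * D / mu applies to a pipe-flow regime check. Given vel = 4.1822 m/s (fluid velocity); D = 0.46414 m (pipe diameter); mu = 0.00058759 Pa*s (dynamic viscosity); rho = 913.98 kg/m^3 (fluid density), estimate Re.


Re = rho * vel * D / mu
Re = 913.98 * 4.1822 * 0.46414 / 0.00058759
Re = 3.0194e+06


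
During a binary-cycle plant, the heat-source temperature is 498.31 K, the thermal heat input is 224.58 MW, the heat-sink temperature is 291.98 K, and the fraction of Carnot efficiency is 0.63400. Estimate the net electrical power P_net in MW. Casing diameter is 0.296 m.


Step 1: eta = (1 - Tc/Th)*f = (1 - 291.98/498.31)*0.634 = 0.2625137
Step 2: P_net = eta * Q_in = 0.2625137 * 224.58 = 58.955 MW
P_net = 58.955 MW


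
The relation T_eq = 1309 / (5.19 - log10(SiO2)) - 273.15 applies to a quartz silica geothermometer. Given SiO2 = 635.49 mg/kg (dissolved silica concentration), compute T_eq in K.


T_eq = 1309 / (5.19 - log10(SiO2)) - 273.15
T_eq = 1309 / (5.19 - log10(635.49)) - 273.15
T_eq = 275.2621 deg C
Convert to K: 275.2621 + 273.15 = 548.41 K
T_eq = 548.41 K


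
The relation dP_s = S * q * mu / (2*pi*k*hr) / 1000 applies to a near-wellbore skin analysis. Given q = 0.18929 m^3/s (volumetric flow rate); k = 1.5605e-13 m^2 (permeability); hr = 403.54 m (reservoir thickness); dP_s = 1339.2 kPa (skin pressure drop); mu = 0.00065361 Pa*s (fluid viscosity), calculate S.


S = dP_s * 1000 * 2*pi*k*hr / (q*mu)
S = 1339.2 * 1000 * 2*pi*1.5605e-13*403.54 / (0.18929*0.00065361)
S = 4.2828


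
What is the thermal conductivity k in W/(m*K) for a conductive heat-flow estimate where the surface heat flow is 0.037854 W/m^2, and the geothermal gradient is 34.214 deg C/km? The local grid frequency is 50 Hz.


k = q * 1000 / grad
k = 0.037854 * 1000 / 34.214
k = 1.1064 W/(m*K)


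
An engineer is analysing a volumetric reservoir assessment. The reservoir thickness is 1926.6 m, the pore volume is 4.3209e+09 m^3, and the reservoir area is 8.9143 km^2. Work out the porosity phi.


phi = Vp / (A * 1e6 * hr)
phi = 4.3209e+09 / (8.9143 * 1e6 * 1926.6)
phi = 0.25159


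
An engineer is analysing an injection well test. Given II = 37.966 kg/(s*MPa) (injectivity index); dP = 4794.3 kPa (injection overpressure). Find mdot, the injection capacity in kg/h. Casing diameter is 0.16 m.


mdot = II * dP / 1000
mdot = 37.966 * 4794.3 / 1000
mdot = 182.0204 kg/s
Convert: 182.0204 kg/s * 3600.0 = 6.5527e+05 kg/h
mdot = 6.5527e+05 kg/h


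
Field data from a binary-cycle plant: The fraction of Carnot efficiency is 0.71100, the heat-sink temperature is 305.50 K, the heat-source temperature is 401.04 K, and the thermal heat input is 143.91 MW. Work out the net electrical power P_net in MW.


Step 1: eta = (1 - Tc/Th)*f = (1 - 305.5/401.04)*0.711 = 0.1693820
Step 2: P_net = eta * Q_in = 0.1693820 * 143.91 = 24.376 MW
P_net = 24.376 MW


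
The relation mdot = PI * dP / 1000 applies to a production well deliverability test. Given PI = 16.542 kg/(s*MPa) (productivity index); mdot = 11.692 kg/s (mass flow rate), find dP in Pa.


dP = mdot * 1000 / PI
dP = 11.692 * 1000 / 16.542
dP = 706.8069 kPa
Convert: 706.8069 kPa * 1000.0 = 7.0681e+05 Pa
dP = 7.0681e+05 Pa


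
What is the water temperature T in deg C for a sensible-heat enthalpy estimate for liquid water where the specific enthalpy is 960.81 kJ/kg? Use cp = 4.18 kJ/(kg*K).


T = h / cp
T = 960.81 / 4.18
T = 229.86 deg C


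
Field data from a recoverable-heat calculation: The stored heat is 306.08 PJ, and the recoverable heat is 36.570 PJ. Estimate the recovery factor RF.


RF = Q_rec / Q_s
RF = 36.570 / 306.08
RF = 0.11948


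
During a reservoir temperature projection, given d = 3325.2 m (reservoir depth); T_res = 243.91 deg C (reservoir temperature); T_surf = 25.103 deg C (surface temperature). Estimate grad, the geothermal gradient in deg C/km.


grad = (T_res - T_surf) / d * 1000
grad = (243.91 - 25.103) / 3325.2 * 1000
grad = 65.803 deg C/km


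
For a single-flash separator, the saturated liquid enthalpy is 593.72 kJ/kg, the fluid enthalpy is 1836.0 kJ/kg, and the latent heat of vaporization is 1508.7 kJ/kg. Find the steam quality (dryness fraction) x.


x = (h - hf) / hfg
x = (1836.0 - 593.72) / 1508.7
x = 0.82341


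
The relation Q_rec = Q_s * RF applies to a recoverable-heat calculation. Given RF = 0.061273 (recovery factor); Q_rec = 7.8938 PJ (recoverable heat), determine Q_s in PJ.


Q_s = Q_rec / RF
Q_s = 7.8938 / 0.061273
Q_s = 128.83 PJ


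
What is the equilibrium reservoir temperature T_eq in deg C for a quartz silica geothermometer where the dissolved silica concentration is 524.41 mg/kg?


T_eq = 1309 / (5.19 - log10(SiO2)) - 273.15
T_eq = 1309 / (5.19 - log10(524.41)) - 273.15
T_eq = 256.74 deg C


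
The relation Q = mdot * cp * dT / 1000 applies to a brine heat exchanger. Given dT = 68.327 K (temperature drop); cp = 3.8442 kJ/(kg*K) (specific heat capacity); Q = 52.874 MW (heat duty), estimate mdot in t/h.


mdot = Q * 1000 / (cp * dT)
mdot = 52.874 * 1000 / (3.8442 * 68.327)
mdot = 201.3000 kg/s
Convert: 201.3000 kg/s * 3.6 = 724.68 t/h
mdot = 724.68 t/h


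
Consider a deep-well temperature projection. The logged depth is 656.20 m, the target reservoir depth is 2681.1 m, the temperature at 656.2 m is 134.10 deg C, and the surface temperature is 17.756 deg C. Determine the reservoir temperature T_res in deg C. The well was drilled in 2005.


Step 1: grad = (T_d1 - T_surf)/d1 * 1000 = (134.1 - 17.756)/656.2 * 1000 = 177.2996 deg C/km
Step 2: T_res = T_surf + grad*d2/1000 = 17.756 + 177.2996*2681.1/1000 = 493.11 deg C
T_res = 493.11 deg C


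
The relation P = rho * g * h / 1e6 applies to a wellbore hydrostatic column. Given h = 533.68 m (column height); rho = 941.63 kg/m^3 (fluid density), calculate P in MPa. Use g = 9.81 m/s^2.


P = rho * g * h / 1e6
P = 941.63 * 9.81 * 533.68 / 1e6
P = 4.9298 MPa


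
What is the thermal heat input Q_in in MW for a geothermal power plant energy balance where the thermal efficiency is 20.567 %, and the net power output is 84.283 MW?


Q_in = W_net / (eta / 100)
Q_in = 84.283 / (20.567 / 100)
Q_in = 409.80 MW


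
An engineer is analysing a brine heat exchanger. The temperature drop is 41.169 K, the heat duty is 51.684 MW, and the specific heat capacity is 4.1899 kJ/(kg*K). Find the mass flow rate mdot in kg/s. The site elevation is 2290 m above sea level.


mdot = Q * 1000 / (cp * dT)
mdot = 51.684 * 1000 / (4.1899 * 41.169)
mdot = 299.63 kg/s


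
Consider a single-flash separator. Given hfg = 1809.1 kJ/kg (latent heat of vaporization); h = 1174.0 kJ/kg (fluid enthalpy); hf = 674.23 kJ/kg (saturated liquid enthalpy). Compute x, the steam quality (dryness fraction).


x = (h - hf) / hfg
x = (1174.0 - 674.23) / 1809.1
x = 0.27625


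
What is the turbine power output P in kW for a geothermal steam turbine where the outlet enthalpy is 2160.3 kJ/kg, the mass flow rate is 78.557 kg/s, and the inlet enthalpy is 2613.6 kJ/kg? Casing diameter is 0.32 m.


P = mdot * (h_in - h_out) / 1000
P = 78.557 * (2613.6 - 2160.3) / 1000
P = 35.60989 MW
Convert: 35.60989 MW * 1000.0 = 35610 kW
P = 35610 kW


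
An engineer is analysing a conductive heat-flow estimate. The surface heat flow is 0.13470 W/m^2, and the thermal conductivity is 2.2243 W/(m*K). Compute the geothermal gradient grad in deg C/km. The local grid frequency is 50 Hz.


grad = q * 1000 / k
grad = 0.13470 * 1000 / 2.2243
grad = 60.558 deg C/km


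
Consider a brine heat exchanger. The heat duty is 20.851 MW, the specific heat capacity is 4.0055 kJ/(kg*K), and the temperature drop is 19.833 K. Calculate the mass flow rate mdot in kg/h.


mdot = Q * 1000 / (cp * dT)
mdot = 20.851 * 1000 / (4.0055 * 19.833)
mdot = 262.4713 kg/s
Convert: 262.4713 kg/s * 3600.0 = 9.4490e+05 kg/h
mdot = 9.4490e+05 kg/h


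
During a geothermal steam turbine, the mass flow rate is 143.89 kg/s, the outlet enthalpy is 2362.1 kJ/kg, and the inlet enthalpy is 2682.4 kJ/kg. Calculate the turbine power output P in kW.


P = mdot * (h_in - h_out) / 1000
P = 143.89 * (2682.4 - 2362.1) / 1000
P = 46.08797 MW
Convert: 46.08797 MW * 1000.0 = 46088 kW
P = 46088 kW


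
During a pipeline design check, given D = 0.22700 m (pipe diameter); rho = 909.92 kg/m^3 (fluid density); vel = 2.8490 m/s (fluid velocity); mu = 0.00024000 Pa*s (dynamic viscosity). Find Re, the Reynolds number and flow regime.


Step 1: Re = rho*vel*D/mu = 909.92*2.849*0.227/0.00024 = 2.4519e+06
Step 2: Re = 2.4519e+06 > 4000, so flow is turbulent.
Re = 2.4519e+06 (turbulent)


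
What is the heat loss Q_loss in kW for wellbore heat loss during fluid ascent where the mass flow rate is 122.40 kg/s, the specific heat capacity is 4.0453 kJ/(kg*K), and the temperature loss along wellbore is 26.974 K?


Q_loss = mdot * cp * dT
Q_loss = 122.40 * 4.0453 * 26.974
Q_loss = 13356 kW


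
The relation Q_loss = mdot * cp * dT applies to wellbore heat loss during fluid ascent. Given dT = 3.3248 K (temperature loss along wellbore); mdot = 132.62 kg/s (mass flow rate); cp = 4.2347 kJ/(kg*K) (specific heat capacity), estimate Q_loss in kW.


Q_loss = mdot * cp * dT
Q_loss = 132.62 * 4.2347 * 3.3248
Q_loss = 1867.2 kW
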